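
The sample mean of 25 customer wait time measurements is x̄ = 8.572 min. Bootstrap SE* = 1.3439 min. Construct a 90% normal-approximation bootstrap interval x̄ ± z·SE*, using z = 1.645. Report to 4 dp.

(6.3613, 10.7827)

Margin = 1.645 × 1.3439 = 2.21072
Interval: 8.572 ± 2.21072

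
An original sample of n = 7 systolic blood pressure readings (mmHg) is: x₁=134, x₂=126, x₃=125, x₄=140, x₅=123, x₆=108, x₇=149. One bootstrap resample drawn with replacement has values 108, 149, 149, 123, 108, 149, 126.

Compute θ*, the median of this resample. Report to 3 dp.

Sorted: 108, 108, 123, 126, 149, 149, 149
Median = middle value = 126.000

θ* = 126.000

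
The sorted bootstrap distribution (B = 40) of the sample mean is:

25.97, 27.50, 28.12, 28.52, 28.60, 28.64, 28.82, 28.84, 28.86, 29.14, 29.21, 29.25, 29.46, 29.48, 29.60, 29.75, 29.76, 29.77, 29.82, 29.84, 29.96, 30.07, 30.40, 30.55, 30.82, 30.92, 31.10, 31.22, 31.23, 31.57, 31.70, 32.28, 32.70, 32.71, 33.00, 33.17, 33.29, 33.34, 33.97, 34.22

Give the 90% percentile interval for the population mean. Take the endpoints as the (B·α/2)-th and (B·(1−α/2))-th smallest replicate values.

α = 0.10; lower rank = 40 × 0.050 = 2; upper rank = 40 × 0.950 = 38.
The 2nd smallest replicate is 27.50; the 38th is 33.34.

(27.50, 33.34)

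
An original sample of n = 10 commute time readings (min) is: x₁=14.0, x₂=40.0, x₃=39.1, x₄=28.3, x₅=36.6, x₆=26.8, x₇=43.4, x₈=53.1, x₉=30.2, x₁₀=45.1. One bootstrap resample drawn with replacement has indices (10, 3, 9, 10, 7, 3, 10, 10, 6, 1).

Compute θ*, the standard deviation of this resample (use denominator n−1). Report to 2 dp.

Resample values: 45.1, 39.1, 30.2, 45.1, 43.4, 39.1, 45.1, 45.1, 26.8, 14.0.
Mean = 37.3000; sum of squared deviations = 990.6000
s² = 990.6000 / 9 = 110.0667
s = √110.0667 = 10.49

θ* = 10.49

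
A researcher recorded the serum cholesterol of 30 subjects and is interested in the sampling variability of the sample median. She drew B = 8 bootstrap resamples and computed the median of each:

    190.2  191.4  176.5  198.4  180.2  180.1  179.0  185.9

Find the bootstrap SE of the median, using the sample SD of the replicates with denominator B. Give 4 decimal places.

SE* = 7.1003

Bootstrap SE is the standard deviation of the 8 replicate medians.
Mean of replicates: (190.2 + 191.4 + 176.5 + 198.4 + 180.2 + 180.1 + 179.0 + 185.9) / 8 = 1481.70000 / 8 = 185.21250
Sum of squared deviations: (+4.98750)² + (+6.18750)² + (−8.71250)² + (+13.18750)² + (−5.01250)² + (−5.11250)² + (−6.21250)² + (+0.68750)² = 403.30875
Variance = 403.30875 / 8 = 50.41359
SE* = √50.41359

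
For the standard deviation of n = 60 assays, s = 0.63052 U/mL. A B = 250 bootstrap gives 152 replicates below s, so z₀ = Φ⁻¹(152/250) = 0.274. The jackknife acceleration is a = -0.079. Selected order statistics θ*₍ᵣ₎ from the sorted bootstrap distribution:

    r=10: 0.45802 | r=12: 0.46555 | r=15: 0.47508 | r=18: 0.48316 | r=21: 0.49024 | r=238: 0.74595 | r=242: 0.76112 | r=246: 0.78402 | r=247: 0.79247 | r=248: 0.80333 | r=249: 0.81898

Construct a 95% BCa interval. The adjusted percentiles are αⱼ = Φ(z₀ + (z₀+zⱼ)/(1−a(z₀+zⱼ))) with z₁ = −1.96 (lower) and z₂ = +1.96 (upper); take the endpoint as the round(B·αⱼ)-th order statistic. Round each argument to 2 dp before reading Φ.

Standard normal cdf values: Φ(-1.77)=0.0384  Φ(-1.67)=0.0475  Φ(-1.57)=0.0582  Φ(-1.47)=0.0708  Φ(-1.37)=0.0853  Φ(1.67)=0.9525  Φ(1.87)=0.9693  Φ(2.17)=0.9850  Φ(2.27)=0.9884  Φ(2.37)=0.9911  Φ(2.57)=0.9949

Lower: z₀ + z₁ = 0.274 + (-1.960) = -1.686; 1 − a(z₀+z₁) = 1 − (-0.079)(-1.686) = 0.8668; argument = 0.274 + (-1.686)/0.8668 = -1.6711 → -1.67.
α₁ = Φ(-1.67) = 0.0475; rank = round(250 × 0.0475) = 12; θ*₍12₎ = 0.46555.
Upper: z₀ + z₂ = 2.234; 1 − a(z₀+z₂) = 1.1765; argument = 2.1729 → 2.17; α₂ = 0.9850; rank = 246; θ*₍246₎ = 0.78402.

(0.46555, 0.78402)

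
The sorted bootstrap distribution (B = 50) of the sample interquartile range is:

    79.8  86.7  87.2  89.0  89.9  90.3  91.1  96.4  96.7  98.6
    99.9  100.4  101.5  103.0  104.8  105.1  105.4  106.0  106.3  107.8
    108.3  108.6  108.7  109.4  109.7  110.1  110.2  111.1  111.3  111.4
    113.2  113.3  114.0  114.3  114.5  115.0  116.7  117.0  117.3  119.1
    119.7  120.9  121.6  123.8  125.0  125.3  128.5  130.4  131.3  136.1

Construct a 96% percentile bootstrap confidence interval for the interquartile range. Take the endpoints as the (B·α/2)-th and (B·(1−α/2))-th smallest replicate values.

(79.8, 131.3)

α = 0.04; lower rank = 50 × 0.020 = 1; upper rank = 50 × 0.980 = 49.
The 1st smallest replicate is 79.8; the 49th is 131.3.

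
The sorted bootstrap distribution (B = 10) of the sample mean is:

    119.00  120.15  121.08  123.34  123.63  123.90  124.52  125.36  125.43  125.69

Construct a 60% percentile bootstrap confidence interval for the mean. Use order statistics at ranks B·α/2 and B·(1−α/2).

(120.15, 125.36)

α = 0.40; lower rank = 10 × 0.200 = 2; upper rank = 10 × 0.800 = 8.
The 2nd smallest replicate is 120.15; the 8th is 125.36.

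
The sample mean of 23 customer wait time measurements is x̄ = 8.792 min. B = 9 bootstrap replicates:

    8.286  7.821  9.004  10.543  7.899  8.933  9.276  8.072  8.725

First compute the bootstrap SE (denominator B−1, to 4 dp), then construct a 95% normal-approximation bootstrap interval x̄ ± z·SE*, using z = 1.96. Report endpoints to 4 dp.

Mean of replicates = 8.7288; sum of squared deviations = 5.8483; SE* = √(5.8483/8) = 0.8550
Margin = 1.96 × 0.8550 = 1.67580
Interval: 8.792 ± 1.67580

(7.1162, 10.4678)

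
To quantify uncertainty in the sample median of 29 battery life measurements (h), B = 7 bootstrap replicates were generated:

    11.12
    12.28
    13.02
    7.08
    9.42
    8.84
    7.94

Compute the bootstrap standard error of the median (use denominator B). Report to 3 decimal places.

SE* = 2.071

Bootstrap SE is the standard deviation of the 7 replicate medians.
Mean of replicates: (11.12 + 12.28 + 13.02 + 7.08 + 9.42 + 8.84 + 7.94) / 7 = 69.7000 / 7 = 9.9571
Sum of squared deviations: (+1.1629)² + (+2.3229)² + (+3.0629)² + (−2.8771)² + (−0.5371)² + (−1.1171)² + (−2.0171)² = 30.0123
Variance = 30.0123 / 7 = 4.2875
SE* = √4.2875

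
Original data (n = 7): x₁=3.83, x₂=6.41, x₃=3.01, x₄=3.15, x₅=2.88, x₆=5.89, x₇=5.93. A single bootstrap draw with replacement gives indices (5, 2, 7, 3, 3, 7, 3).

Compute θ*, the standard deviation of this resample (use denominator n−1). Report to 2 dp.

θ* = 1.67

Resample values: 2.88, 6.41, 5.93, 3.01, 3.01, 5.93, 3.01.
Mean = 4.3114; sum of squared deviations = 16.7737
s² = 16.7737 / 6 = 2.7956
s = √2.7956 = 1.67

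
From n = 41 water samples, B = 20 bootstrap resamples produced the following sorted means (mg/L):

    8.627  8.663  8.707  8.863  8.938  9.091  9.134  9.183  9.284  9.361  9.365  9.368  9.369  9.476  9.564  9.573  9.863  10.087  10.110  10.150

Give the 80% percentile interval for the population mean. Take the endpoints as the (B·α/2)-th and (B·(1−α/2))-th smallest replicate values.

α = 0.20; lower rank = 20 × 0.100 = 2; upper rank = 20 × 0.900 = 18.
The 2nd smallest replicate is 8.663; the 18th is 10.087.

(8.663, 10.087)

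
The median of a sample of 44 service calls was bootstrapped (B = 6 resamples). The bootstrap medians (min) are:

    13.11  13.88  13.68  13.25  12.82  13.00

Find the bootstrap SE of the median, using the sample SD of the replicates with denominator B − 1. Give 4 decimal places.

Bootstrap SE is the standard deviation of the 6 replicate medians.
Mean of replicates: (13.11 + 13.88 + 13.68 + 13.25 + 12.82 + 13.00) / 6 = 79.74000 / 6 = 13.29000
Sum of squared deviations: (−0.18000)² + (+0.59000)² + (+0.39000)² + (−0.04000)² + (−0.47000)² + (−0.29000)² = 0.83920
Variance = 0.83920 / 5 = 0.16784
SE* = √0.16784

SE* = 0.4097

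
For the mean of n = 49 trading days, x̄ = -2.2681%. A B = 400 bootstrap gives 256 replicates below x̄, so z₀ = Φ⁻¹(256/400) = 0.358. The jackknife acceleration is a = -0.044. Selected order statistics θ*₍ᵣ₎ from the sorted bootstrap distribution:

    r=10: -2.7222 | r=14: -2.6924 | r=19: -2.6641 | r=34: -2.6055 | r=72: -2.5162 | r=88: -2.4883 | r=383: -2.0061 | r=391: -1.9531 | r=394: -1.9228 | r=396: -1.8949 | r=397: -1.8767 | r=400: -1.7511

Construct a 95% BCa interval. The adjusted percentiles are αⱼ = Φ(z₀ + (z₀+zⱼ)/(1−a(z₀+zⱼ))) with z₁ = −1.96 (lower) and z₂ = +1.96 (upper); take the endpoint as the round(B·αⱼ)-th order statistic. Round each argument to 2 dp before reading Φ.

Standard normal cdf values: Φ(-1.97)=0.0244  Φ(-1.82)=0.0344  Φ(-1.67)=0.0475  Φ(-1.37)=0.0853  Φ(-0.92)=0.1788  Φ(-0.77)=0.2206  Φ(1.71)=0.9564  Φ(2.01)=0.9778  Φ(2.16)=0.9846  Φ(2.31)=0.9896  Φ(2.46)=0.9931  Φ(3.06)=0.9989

Lower: z₀ + z₁ = 0.358 + (-1.960) = -1.602; 1 − a(z₀+z₁) = 1 − (-0.044)(-1.602) = 0.9295; argument = 0.358 + (-1.602)/0.9295 = -1.3655 → -1.37.
α₁ = Φ(-1.37) = 0.0853; rank = round(400 × 0.0853) = 34; θ*₍34₎ = -2.6055.
Upper: z₀ + z₂ = 2.318; 1 − a(z₀+z₂) = 1.1020; argument = 2.4615 → 2.46; α₂ = 0.9931; rank = 397; θ*₍397₎ = -1.8767.

(-2.6055, -1.8767)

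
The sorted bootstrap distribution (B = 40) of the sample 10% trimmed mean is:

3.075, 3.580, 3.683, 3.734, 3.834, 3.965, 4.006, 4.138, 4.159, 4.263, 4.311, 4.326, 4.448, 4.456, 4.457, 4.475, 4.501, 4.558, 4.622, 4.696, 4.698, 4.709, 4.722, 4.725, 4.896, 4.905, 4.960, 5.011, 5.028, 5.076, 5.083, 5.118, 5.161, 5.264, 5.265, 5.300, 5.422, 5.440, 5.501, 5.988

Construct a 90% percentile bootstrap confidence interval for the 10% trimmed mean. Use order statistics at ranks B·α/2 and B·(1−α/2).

α = 0.10; lower rank = 40 × 0.050 = 2; upper rank = 40 × 0.950 = 38.
The 2nd smallest replicate is 3.580; the 38th is 5.440.

(3.580, 5.440)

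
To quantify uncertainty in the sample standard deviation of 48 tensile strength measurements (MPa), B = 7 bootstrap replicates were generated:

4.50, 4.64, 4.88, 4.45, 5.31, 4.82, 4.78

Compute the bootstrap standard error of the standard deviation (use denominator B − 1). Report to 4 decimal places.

Bootstrap SE is the standard deviation of the 7 replicate standard deviations.
Mean of replicates: (4.50 + 4.64 + 4.88 + 4.45 + 5.31 + 4.82 + 4.78) / 7 = 33.38000 / 7 = 4.76857
Sum of squared deviations: (−0.26857)² + (−0.12857)² + (+0.11143)² + (−0.31857)² + (+0.54143)² + (+0.05143)² + (+0.01143)² = 0.49849
Variance = 0.49849 / 6 = 0.08308
SE* = √0.08308

SE* = 0.2882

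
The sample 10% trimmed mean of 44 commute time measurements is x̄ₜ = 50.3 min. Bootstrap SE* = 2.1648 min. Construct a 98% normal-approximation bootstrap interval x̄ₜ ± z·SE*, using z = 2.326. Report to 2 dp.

(45.26, 55.34)

Margin = 2.326 × 2.1648 = 5.035
Interval: 50.3 ± 5.035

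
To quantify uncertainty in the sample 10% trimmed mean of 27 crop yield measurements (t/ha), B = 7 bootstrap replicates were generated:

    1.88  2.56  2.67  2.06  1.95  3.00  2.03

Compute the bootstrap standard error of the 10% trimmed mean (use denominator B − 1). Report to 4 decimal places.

SE* = 0.4327

Bootstrap SE is the standard deviation of the 7 replicate 10% trimmed means.
Mean of replicates: (1.88 + 2.56 + 2.67 + 2.06 + 1.95 + 3.00 + 2.03) / 7 = 16.15000 / 7 = 2.30714
Sum of squared deviations: (−0.42714)² + (+0.25286)² + (+0.36286)² + (−0.24714)² + (−0.35714)² + (+0.69286)² + (−0.27714)² = 1.12354
Variance = 1.12354 / 6 = 0.18726
SE* = √0.18726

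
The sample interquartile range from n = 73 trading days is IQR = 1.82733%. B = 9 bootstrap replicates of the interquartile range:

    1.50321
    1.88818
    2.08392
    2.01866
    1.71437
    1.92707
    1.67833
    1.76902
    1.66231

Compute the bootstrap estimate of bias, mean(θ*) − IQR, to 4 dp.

bias = −0.0223

mean(θ*) = (1.50321 + 1.88818 + 2.08392 + 2.01866 + 1.71437 + 1.92707 + 1.67833 + 1.76902 + 1.66231) / 9 = 1.80501
bias = 1.80501 − 1.82733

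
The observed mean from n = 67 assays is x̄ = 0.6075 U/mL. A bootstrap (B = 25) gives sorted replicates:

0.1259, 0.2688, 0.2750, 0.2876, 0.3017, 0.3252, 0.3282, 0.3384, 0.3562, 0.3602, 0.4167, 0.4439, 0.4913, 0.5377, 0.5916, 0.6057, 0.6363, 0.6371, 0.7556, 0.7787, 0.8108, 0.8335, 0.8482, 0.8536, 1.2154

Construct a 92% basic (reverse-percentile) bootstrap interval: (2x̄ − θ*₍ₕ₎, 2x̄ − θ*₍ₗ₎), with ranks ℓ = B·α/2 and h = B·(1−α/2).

(0.3614, 1.0891)

Percentile endpoints at ranks 1 and 24: θ*₍1₎ = 0.1259, θ*₍24₎ = 0.8536.
Basic interval reflects these around x̄:
  lower = 2 × 0.6075 − 0.8536 = 0.3614
  upper = 2 × 0.6075 − 0.1259 = 1.0891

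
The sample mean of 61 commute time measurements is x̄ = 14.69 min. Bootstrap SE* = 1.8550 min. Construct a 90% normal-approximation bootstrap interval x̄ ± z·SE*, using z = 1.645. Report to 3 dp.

Margin = 1.645 × 1.8550 = 3.0515
Interval: 14.69 ± 3.0515

(11.639, 17.741)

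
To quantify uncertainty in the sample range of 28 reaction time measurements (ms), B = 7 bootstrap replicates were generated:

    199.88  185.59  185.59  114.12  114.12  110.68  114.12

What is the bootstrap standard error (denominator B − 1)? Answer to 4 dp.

Bootstrap SE is the standard deviation of the 7 replicate ranges.
Mean of replicates: (199.88 + 185.59 + 185.59 + 114.12 + 114.12 + 110.68 + 114.12) / 7 = 1024.10000 / 7 = 146.30000
Sum of squared deviations: (+53.58000)² + (+39.29000)² + (+39.29000)² + (−32.18000)² + (−32.18000)² + (−35.62000)² + (−32.18000)² = 10333.66620
Variance = 10333.66620 / 6 = 1722.27770
SE* = √1722.27770

SE* = 41.5003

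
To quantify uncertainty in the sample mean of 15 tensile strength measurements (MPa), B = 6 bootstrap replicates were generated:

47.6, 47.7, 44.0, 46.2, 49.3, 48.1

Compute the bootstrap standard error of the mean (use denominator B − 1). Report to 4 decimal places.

Bootstrap SE is the standard deviation of the 6 replicate means.
Mean of replicates: (47.6 + 47.7 + 44.0 + 46.2 + 49.3 + 48.1) / 6 = 282.90000 / 6 = 47.15000
Sum of squared deviations: (+0.45000)² + (+0.55000)² + (−3.15000)² + (−0.95000)² + (+2.15000)² + (+0.95000)² = 16.85500
Variance = 16.85500 / 5 = 3.37100
SE* = √3.37100

SE* = 1.8360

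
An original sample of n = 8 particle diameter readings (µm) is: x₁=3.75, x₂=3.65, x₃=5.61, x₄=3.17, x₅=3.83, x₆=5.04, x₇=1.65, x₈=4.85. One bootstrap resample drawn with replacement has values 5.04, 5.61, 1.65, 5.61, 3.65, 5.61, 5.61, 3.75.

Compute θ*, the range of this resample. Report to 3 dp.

Range = 5.61 − 1.65 = 3.960

θ* = 3.960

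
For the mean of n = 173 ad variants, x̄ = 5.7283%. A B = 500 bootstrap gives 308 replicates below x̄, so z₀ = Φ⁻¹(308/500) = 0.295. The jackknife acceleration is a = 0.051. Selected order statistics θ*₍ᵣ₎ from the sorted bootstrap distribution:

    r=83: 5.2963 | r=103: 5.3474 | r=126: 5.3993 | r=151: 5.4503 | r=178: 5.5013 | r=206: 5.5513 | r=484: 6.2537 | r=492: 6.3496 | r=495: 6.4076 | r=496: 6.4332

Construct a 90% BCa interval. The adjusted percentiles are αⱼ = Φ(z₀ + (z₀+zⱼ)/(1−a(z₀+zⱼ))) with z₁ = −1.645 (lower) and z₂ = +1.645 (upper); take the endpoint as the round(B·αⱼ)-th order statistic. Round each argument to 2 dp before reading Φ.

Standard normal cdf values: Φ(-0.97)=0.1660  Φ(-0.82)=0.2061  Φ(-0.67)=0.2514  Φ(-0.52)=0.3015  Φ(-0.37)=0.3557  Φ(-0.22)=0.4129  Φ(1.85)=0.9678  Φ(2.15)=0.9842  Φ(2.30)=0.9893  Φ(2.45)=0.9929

Lower: z₀ + z₁ = 0.295 + (-1.645) = -1.350; 1 − a(z₀+z₁) = 1 − (0.051)(-1.350) = 1.0689; argument = 0.295 + (-1.350)/1.0689 = -0.9680 → -0.97.
α₁ = Φ(-0.97) = 0.1660; rank = round(500 × 0.1660) = 83; θ*₍83₎ = 5.2963.
Upper: z₀ + z₂ = 1.940; 1 − a(z₀+z₂) = 0.9011; argument = 2.4480 → 2.45; α₂ = 0.9929; rank = 496; θ*₍496₎ = 6.4332.

(5.2963, 6.4332)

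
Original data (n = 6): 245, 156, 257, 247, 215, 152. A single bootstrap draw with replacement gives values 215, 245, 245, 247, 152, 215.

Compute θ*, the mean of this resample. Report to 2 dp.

θ* = 219.83

Mean = (215 + 245 + 245 + 247 + 152 + 215) / 6 = 1319.0 / 6 = 219.83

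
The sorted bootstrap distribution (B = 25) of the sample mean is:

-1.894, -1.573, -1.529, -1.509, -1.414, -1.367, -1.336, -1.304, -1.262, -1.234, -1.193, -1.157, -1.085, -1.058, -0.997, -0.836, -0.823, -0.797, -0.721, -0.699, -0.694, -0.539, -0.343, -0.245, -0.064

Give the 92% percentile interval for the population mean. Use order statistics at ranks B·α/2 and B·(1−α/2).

α = 0.08; lower rank = 25 × 0.040 = 1; upper rank = 25 × 0.960 = 24.
The 1st smallest replicate is -1.894; the 24th is -0.245.

(-1.894, -0.245)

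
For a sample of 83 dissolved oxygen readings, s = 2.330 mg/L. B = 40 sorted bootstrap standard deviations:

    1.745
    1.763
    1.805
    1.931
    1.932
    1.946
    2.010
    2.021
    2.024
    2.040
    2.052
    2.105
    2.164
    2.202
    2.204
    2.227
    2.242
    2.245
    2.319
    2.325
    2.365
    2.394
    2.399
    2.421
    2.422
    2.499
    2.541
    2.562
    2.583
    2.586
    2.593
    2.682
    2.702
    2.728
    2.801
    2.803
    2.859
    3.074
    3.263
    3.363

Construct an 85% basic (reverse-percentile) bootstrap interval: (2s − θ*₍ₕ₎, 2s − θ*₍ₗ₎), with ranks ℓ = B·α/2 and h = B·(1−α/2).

Percentile endpoints at ranks 3 and 37: θ*₍3₎ = 1.805, θ*₍37₎ = 2.859.
Basic interval reflects these around s:
  lower = 2 × 2.330 − 2.859 = 1.801
  upper = 2 × 2.330 − 1.805 = 2.855

(1.801, 2.855)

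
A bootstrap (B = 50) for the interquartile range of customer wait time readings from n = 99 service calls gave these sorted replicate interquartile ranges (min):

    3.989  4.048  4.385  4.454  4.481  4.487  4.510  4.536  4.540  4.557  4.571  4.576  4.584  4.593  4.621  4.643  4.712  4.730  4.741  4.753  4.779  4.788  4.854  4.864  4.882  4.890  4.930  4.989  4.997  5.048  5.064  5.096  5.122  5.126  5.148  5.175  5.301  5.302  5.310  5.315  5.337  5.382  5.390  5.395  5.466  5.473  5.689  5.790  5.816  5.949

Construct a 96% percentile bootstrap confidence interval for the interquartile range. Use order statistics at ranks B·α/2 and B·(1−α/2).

α = 0.04; lower rank = 50 × 0.020 = 1; upper rank = 50 × 0.980 = 49.
The 1st smallest replicate is 3.989; the 49th is 5.816.

(3.989, 5.816)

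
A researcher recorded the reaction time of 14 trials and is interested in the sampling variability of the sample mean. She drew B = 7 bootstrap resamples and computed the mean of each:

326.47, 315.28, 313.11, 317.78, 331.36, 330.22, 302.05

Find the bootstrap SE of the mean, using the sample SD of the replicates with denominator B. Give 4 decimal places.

Bootstrap SE is the standard deviation of the 7 replicate means.
Mean of replicates: (326.47 + 315.28 + 313.11 + 317.78 + 331.36 + 330.22 + 302.05) / 7 = 2236.27000 / 7 = 319.46714
Sum of squared deviations: (+7.00286)² + (−4.18714)² + (−6.35714)² + (−1.68714)² + (+11.89286)² + (+10.75286)² + (−17.41714)² = 670.25274
Variance = 670.25274 / 7 = 95.75039
SE* = √95.75039

SE* = 9.7852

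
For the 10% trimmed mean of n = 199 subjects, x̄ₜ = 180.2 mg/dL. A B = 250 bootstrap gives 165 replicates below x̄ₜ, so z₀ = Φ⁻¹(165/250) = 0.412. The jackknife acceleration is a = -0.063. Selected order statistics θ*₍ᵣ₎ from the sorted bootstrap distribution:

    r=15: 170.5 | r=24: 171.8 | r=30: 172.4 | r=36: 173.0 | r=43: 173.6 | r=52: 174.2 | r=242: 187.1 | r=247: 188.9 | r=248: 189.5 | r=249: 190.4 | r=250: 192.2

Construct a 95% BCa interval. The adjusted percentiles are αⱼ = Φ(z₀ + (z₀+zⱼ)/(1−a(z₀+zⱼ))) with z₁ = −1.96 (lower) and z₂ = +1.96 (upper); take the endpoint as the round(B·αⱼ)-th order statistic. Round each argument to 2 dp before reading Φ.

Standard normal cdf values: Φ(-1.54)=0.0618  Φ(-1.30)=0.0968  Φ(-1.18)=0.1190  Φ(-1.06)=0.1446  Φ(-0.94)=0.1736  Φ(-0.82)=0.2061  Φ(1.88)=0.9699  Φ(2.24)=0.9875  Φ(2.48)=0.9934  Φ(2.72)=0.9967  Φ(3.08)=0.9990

(171.8, 189.5)

Lower: z₀ + z₁ = 0.412 + (-1.960) = -1.548; 1 − a(z₀+z₁) = 1 − (-0.063)(-1.548) = 0.9025; argument = 0.412 + (-1.548)/0.9025 = -1.3033 → -1.30.
α₁ = Φ(-1.30) = 0.0968; rank = round(250 × 0.0968) = 24; θ*₍24₎ = 171.8.
Upper: z₀ + z₂ = 2.372; 1 − a(z₀+z₂) = 1.1494; argument = 2.4756 → 2.48; α₂ = 0.9934; rank = 248; θ*₍248₎ = 189.5.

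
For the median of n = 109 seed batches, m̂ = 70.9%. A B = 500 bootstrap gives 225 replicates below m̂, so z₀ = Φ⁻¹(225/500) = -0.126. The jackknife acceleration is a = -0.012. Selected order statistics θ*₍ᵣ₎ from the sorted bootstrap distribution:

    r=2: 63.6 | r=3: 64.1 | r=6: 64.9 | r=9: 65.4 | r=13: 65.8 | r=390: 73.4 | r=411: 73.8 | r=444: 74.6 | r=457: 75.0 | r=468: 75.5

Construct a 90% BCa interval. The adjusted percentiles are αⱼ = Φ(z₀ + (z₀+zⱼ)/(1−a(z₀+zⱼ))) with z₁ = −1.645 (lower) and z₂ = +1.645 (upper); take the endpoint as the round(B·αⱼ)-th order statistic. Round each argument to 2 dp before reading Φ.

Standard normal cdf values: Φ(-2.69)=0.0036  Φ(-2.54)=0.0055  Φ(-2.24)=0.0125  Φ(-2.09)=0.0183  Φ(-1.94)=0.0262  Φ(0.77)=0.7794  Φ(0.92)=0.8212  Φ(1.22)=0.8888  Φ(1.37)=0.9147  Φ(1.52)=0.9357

Lower: z₀ + z₁ = -0.126 + (-1.645) = -1.771; 1 − a(z₀+z₁) = 1 − (-0.012)(-1.771) = 0.9787; argument = -0.126 + (-1.771)/0.9787 = -1.9355 → -1.94.
α₁ = Φ(-1.94) = 0.0262; rank = round(500 × 0.0262) = 13; θ*₍13₎ = 65.8.
Upper: z₀ + z₂ = 1.519; 1 − a(z₀+z₂) = 1.0182; argument = 1.3658 → 1.37; α₂ = 0.9147; rank = 457; θ*₍457₎ = 75.0.

(65.8, 75.0)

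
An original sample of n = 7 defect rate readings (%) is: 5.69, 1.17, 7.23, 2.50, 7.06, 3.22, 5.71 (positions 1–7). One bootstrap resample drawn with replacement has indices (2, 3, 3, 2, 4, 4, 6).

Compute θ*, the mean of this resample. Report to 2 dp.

θ* = 3.57

Resample values: 1.17, 7.23, 7.23, 1.17, 2.50, 2.50, 3.22.
Mean = (1.17 + 7.23 + 7.23 + 1.17 + 2.50 + 2.50 + 3.22) / 7 = 25.020 / 7 = 3.57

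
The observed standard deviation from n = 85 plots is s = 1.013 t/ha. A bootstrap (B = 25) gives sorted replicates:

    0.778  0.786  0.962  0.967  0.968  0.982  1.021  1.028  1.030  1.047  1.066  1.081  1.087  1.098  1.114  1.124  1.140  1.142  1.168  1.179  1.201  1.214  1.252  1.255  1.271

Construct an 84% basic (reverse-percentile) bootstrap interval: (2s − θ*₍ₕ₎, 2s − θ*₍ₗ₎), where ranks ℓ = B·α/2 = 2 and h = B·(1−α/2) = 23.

(0.774, 1.240)

Percentile endpoints at ranks 2 and 23: θ*₍2₎ = 0.786, θ*₍23₎ = 1.252.
Basic interval reflects these around s:
  lower = 2 × 1.013 − 1.252 = 0.774
  upper = 2 × 1.013 − 0.786 = 1.240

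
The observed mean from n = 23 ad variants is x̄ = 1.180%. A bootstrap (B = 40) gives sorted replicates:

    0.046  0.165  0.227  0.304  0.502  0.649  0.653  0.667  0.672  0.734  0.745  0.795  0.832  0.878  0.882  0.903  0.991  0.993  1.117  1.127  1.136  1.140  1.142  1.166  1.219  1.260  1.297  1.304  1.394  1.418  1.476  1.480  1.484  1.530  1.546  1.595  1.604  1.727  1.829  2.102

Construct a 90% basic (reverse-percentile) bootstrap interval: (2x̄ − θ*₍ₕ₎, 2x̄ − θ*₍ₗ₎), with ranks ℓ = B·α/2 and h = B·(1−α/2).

Percentile endpoints at ranks 2 and 38: θ*₍2₎ = 0.165, θ*₍38₎ = 1.727.
Basic interval reflects these around x̄:
  lower = 2 × 1.180 − 1.727 = 0.633
  upper = 2 × 1.180 − 0.165 = 2.195

(0.633, 2.195)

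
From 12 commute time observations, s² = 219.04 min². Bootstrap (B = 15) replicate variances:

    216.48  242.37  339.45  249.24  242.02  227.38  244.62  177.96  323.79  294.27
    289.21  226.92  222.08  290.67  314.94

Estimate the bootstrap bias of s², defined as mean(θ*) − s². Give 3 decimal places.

mean(θ*) = (216.48 + 242.37 + 339.45 + 249.24 + 242.02 + 227.38 + 244.62 + 177.96 + 323.79 + 294.27 + 289.21 + 226.92 + 222.08 + 290.67 + 314.94) / 15 = 260.0933
bias = 260.0933 − 219.04

bias = +41.053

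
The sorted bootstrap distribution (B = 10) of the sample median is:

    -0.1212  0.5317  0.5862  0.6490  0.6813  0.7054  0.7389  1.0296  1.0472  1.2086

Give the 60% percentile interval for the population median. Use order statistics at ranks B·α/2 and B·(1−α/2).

(0.5317, 1.0296)

α = 0.40; lower rank = 10 × 0.200 = 2; upper rank = 10 × 0.800 = 8.
The 2nd smallest replicate is 0.5317; the 8th is 1.0296.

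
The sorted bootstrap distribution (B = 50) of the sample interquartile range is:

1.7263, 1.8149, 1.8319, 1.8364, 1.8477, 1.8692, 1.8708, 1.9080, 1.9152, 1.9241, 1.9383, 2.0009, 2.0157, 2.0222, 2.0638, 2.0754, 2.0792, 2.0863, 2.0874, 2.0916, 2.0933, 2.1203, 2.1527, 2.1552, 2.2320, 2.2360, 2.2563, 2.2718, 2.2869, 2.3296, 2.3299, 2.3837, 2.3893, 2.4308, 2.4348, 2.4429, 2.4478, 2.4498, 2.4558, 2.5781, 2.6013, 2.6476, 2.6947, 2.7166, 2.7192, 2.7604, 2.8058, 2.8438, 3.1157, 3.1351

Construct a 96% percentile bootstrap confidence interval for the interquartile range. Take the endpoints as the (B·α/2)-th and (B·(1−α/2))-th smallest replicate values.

α = 0.04; lower rank = 50 × 0.020 = 1; upper rank = 50 × 0.980 = 49.
The 1st smallest replicate is 1.7263; the 49th is 3.1157.

(1.7263, 3.1157)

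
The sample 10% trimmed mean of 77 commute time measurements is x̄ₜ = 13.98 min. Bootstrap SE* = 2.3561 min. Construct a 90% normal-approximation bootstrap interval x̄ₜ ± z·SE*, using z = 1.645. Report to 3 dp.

(10.104, 17.856)

Margin = 1.645 × 2.3561 = 3.8758
Interval: 13.98 ± 3.8758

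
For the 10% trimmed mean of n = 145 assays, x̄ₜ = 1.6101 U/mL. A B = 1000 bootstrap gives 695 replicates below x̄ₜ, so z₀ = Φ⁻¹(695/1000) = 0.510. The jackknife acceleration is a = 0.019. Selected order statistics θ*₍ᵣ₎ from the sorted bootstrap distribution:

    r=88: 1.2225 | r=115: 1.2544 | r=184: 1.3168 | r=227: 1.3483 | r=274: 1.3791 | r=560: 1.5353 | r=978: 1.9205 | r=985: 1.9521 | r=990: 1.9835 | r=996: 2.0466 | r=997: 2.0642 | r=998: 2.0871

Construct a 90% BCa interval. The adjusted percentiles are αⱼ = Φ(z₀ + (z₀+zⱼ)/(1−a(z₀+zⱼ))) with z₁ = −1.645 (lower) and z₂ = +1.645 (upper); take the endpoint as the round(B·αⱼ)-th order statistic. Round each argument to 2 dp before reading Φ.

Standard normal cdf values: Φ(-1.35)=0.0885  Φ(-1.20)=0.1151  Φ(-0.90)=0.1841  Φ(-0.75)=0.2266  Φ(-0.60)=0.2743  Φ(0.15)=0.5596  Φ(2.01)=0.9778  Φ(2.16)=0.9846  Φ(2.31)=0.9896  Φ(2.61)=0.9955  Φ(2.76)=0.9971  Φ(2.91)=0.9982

Lower: z₀ + z₁ = 0.510 + (-1.645) = -1.135; 1 − a(z₀+z₁) = 1 − (0.019)(-1.135) = 1.0216; argument = 0.510 + (-1.135)/1.0216 = -0.6010 → -0.60.
α₁ = Φ(-0.60) = 0.2743; rank = round(1000 × 0.2743) = 274; θ*₍274₎ = 1.3791.
Upper: z₀ + z₂ = 2.155; 1 − a(z₀+z₂) = 0.9591; argument = 2.7570 → 2.76; α₂ = 0.9971; rank = 997; θ*₍997₎ = 2.0642.

(1.3791, 2.0642)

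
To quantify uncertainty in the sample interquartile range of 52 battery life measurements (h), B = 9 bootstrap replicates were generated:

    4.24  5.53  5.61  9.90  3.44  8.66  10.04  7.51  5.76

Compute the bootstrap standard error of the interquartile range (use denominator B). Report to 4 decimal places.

Bootstrap SE is the standard deviation of the 9 replicate interquartile ranges.
Mean of replicates: (4.24 + 5.53 + 5.61 + 9.90 + 3.44 + 8.66 + 10.04 + 7.51 + 5.76) / 9 = 60.69000 / 9 = 6.74333
Sum of squared deviations: (−2.50333)² + (−1.21333)² + (−1.13333)² + (+3.15667)² + (−3.30333)² + (+1.91667)² + (+3.29667)² + (+0.76667)² + (−0.98333)² = 45.99620
Variance = 45.99620 / 9 = 5.11069
SE* = √5.11069

SE* = 2.2607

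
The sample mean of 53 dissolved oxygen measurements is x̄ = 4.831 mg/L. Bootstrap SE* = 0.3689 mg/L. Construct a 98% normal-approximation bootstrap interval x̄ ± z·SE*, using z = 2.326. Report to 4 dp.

Margin = 2.326 × 0.3689 = 0.85806
Interval: 4.831 ± 0.85806

(3.9729, 5.6891)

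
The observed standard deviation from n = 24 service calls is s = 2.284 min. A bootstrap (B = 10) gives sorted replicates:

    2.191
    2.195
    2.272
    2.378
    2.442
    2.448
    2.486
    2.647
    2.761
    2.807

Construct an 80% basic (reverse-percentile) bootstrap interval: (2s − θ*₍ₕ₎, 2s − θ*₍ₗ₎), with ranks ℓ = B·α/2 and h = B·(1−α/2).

Percentile endpoints at ranks 1 and 9: θ*₍1₎ = 2.191, θ*₍9₎ = 2.761.
Basic interval reflects these around s:
  lower = 2 × 2.284 − 2.761 = 1.807
  upper = 2 × 2.284 − 2.191 = 2.377

(1.807, 2.377)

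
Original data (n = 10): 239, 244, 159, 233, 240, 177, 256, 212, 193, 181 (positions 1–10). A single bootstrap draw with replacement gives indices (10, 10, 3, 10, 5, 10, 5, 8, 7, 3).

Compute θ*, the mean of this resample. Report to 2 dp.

Resample values: 181, 181, 159, 181, 240, 181, 240, 212, 256, 159.
Mean = (181 + 181 + 159 + 181 + 240 + 181 + 240 + 212 + 256 + 159) / 10 = 1990.0 / 10 = 199.00

θ* = 199.00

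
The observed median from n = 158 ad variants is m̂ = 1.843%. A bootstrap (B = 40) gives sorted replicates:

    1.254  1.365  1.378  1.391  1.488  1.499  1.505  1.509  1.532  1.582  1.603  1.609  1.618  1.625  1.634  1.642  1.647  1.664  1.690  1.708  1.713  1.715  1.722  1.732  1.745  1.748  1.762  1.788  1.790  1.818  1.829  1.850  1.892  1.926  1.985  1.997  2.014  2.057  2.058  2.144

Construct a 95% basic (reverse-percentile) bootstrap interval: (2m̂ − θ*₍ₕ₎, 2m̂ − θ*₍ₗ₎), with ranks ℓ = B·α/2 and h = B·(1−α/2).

(1.628, 2.432)

Percentile endpoints at ranks 1 and 39: θ*₍1₎ = 1.254, θ*₍39₎ = 2.058.
Basic interval reflects these around m̂:
  lower = 2 × 1.843 − 2.058 = 1.628
  upper = 2 × 1.843 − 1.254 = 2.432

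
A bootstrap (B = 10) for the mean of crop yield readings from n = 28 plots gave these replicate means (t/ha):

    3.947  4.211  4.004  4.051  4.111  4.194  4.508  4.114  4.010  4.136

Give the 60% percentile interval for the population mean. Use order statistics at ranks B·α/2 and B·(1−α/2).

Sorted replicates: 3.947, 4.004, 4.010, 4.051, 4.111, 4.114, 4.136, 4.194, 4.211, 4.508
α = 0.40; lower rank = 10 × 0.200 = 2; upper rank = 10 × 0.800 = 8.
The 2nd smallest replicate is 4.004; the 8th is 4.194.

(4.004, 4.194)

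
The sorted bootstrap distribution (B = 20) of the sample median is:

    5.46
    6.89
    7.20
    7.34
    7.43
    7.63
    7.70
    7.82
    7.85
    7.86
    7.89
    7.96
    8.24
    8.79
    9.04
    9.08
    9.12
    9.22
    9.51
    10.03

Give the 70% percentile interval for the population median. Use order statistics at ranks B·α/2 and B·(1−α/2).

α = 0.30; lower rank = 20 × 0.150 = 3; upper rank = 20 × 0.850 = 17.
The 3rd smallest replicate is 7.20; the 17th is 9.12.

(7.20, 9.12)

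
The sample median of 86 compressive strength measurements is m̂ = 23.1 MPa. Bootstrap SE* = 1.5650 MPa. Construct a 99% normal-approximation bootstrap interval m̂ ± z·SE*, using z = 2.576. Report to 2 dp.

Margin = 2.576 × 1.5650 = 4.031
Interval: 23.1 ± 4.031

(19.07, 27.13)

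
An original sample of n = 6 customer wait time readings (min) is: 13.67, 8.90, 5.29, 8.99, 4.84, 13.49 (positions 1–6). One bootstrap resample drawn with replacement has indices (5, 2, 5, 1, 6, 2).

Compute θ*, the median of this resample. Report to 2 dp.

θ* = 8.90

Resample values: 4.84, 8.90, 4.84, 13.67, 13.49, 8.90.
Sorted: 4.84, 4.84, 8.90, 8.90, 13.49, 13.67
Median = average of the two middle values = 8.90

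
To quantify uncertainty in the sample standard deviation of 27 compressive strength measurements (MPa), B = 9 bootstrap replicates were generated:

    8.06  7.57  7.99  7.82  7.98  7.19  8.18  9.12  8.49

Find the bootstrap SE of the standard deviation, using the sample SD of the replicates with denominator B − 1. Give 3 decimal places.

Bootstrap SE is the standard deviation of the 9 replicate standard deviations.
Mean of replicates: (8.06 + 7.57 + 7.99 + 7.82 + 7.98 + 7.19 + 8.18 + 9.12 + 8.49) / 9 = 72.4000 / 9 = 8.0444
Sum of squared deviations: (+0.0156)² + (−0.4744)² + (−0.0544)² + (−0.2244)² + (−0.0644)² + (−0.8544)² + (+0.1356)² + (+1.0756)² + (+0.4456)² = 2.3866
Variance = 2.3866 / 8 = 0.2983
SE* = √0.2983

SE* = 0.546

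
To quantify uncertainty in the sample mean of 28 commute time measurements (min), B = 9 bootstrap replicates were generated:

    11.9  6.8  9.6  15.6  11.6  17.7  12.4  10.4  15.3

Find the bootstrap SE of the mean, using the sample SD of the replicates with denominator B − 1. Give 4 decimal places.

SE* = 3.3693

Bootstrap SE is the standard deviation of the 9 replicate means.
Mean of replicates: (11.9 + 6.8 + 9.6 + 15.6 + 11.6 + 17.7 + 12.4 + 10.4 + 15.3) / 9 = 111.30000 / 9 = 12.36667
Sum of squared deviations: (−0.46667)² + (−5.56667)² + (−2.76667)² + (+3.23333)² + (−0.76667)² + (+5.33333)² + (+0.03333)² + (−1.96667)² + (+2.93333)² = 90.82000
Variance = 90.82000 / 8 = 11.35250
SE* = √11.35250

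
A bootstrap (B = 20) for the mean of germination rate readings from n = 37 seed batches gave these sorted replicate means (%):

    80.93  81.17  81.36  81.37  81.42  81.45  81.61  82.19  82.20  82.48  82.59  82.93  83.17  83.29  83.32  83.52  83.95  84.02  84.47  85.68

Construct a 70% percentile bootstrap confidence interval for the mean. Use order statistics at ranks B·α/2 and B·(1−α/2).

(81.36, 83.95)

α = 0.30; lower rank = 20 × 0.150 = 3; upper rank = 20 × 0.850 = 17.
The 3rd smallest replicate is 81.36; the 17th is 83.95.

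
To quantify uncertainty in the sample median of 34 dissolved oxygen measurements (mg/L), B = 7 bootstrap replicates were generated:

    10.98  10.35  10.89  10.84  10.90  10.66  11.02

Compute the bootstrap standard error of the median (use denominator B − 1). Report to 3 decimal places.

Bootstrap SE is the standard deviation of the 7 replicate medians.
Mean of replicates: (10.98 + 10.35 + 10.89 + 10.84 + 10.90 + 10.66 + 11.02) / 7 = 75.6400 / 7 = 10.8057
Sum of squared deviations: (+0.1743)² + (−0.4557)² + (+0.0843)² + (+0.0343)² + (+0.0943)² + (−0.1457)² + (+0.2143)² = 0.3224
Variance = 0.3224 / 6 = 0.0537
SE* = √0.0537

SE* = 0.232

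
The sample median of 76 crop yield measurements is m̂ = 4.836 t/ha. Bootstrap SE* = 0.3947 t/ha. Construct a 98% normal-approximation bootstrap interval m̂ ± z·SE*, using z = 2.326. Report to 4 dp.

Margin = 2.326 × 0.3947 = 0.91807
Interval: 4.836 ± 0.91807

(3.9179, 5.7541)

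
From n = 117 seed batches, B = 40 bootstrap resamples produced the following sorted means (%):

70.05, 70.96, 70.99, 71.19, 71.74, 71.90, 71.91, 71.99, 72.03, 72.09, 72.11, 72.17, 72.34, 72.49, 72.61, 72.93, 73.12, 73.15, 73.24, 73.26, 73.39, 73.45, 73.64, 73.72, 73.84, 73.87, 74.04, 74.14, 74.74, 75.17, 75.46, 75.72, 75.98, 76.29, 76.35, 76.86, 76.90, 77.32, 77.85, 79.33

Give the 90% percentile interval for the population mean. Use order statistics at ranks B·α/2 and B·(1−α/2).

(70.96, 77.32)

α = 0.10; lower rank = 40 × 0.050 = 2; upper rank = 40 × 0.950 = 38.
The 2nd smallest replicate is 70.96; the 38th is 77.32.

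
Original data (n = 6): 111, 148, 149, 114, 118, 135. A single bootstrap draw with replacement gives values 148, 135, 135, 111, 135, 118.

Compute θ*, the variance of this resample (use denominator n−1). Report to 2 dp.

θ* = 180.67

Mean = 130.3333; sum of squared deviations = 903.3333
s² = 903.3333 / 5 = 180.6667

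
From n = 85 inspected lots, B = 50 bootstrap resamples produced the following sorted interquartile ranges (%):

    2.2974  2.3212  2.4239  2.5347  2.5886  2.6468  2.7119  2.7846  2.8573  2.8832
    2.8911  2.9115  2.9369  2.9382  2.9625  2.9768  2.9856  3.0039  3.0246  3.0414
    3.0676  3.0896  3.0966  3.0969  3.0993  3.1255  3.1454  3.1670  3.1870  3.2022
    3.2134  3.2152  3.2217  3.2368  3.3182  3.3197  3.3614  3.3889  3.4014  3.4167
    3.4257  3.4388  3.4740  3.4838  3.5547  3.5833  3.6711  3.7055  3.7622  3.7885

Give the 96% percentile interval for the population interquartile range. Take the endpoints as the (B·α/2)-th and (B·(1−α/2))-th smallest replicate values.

(2.2974, 3.7622)

α = 0.04; lower rank = 50 × 0.020 = 1; upper rank = 50 × 0.980 = 49.
The 1st smallest replicate is 2.2974; the 49th is 3.7622.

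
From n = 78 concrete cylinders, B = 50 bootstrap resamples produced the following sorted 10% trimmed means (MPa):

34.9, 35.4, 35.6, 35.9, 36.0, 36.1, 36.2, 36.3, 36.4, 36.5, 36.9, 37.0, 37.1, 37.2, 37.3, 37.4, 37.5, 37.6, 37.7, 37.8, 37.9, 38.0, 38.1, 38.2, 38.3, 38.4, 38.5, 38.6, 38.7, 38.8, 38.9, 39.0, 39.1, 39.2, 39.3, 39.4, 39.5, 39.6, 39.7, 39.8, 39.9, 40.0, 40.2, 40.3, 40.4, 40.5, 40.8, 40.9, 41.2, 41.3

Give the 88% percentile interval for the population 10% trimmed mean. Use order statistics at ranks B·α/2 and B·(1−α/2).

(35.6, 40.8)

α = 0.12; lower rank = 50 × 0.060 = 3; upper rank = 50 × 0.940 = 47.
The 3rd smallest replicate is 35.6; the 47th is 40.8.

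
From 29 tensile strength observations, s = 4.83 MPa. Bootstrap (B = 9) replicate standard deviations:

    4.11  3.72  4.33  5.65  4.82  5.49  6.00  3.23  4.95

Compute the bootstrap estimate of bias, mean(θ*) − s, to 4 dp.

mean(θ*) = (4.11 + 3.72 + 4.33 + 5.65 + 4.82 + 5.49 + 6.00 + 3.23 + 4.95) / 9 = 4.70000
bias = 4.70000 − 4.83

bias = −0.1300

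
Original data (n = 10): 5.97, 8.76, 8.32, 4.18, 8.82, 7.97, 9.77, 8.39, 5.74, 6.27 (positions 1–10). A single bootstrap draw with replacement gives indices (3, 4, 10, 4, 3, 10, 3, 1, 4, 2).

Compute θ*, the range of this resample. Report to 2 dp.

θ* = 4.58

Resample values: 8.32, 4.18, 6.27, 4.18, 8.32, 6.27, 8.32, 5.97, 4.18, 8.76.
Range = 8.76 − 4.18 = 4.58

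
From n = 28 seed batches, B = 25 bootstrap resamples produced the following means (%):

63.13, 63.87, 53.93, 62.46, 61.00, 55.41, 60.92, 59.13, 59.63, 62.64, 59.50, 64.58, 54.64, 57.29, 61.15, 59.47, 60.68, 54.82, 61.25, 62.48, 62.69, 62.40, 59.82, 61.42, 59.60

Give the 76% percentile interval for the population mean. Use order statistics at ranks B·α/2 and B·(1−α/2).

(54.82, 62.69)

Sorted replicates: 53.93, 54.64, 54.82, 55.41, 57.29, 59.13, 59.47, 59.50, 59.60, 59.63, 59.82, 60.68, 60.92, 61.00, 61.15, 61.25, 61.42, 62.40, 62.46, 62.48, 62.64, 62.69, 63.13, 63.87, 64.58
α = 0.24; lower rank = 25 × 0.120 = 3; upper rank = 25 × 0.880 = 22.
The 3rd smallest replicate is 54.82; the 22nd is 62.69.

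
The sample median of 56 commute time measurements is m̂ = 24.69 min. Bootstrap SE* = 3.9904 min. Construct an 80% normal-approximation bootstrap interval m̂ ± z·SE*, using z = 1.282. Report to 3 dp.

(19.574, 29.806)

Margin = 1.282 × 3.9904 = 5.1157
Interval: 24.69 ± 5.1157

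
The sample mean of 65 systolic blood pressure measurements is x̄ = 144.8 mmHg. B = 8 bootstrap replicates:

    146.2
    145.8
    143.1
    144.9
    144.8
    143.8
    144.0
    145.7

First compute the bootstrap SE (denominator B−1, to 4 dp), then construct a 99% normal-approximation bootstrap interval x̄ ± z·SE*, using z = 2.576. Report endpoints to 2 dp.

Mean of replicates = 144.7875; sum of squared deviations = 8.3087; SE* = √(8.3087/7) = 1.0895
Margin = 2.576 × 1.0895 = 2.807
Interval: 144.8 ± 2.807

(141.99, 147.61)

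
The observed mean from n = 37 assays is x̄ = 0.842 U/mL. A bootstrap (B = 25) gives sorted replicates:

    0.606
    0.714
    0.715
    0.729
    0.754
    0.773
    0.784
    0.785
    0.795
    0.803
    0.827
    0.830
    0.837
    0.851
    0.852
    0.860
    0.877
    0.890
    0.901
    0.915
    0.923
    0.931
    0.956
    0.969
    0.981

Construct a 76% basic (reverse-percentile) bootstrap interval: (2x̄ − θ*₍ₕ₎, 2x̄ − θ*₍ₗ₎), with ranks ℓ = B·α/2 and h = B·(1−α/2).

Percentile endpoints at ranks 3 and 22: θ*₍3₎ = 0.715, θ*₍22₎ = 0.931.
Basic interval reflects these around x̄:
  lower = 2 × 0.842 − 0.931 = 0.753
  upper = 2 × 0.842 − 0.715 = 0.969

(0.753, 0.969)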